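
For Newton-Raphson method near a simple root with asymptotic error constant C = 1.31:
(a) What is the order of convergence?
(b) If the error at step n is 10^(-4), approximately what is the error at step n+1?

(a) Newton-Raphson has quadratic (order 2) convergence near simple roots.
    This means |e_{n+1}| ≈ C|e_n|².

(b) With |e_n| = 10^(-4) and C = 1.31:
    |e_{n+1}| ≈ 1.31 × (10^(-4))² = 1.31 × 10^(-8)

(a) 2 (quadratic); (b) |e_{n+1}| ≈ 1.310e-08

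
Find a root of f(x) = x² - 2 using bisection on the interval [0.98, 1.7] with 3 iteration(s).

f(x) = x² - 2
Initial interval: [0.98, 1.7]

Iteration 1:
  c_1 = (0.980000 + 1.700000)/2 = 1.340000
  f(c_1) = f(1.340000) = -0.204400
  f(a) × f(c) ≥ 0, new interval: [1.340000, 1.700000]
Iteration 2:
  c_2 = (1.340000 + 1.700000)/2 = 1.520000
  f(c_2) = f(1.520000) = 0.310400
  f(a) × f(c) < 0, new interval: [1.340000, 1.520000]
Iteration 3:
  c_3 = (1.340000 + 1.520000)/2 = 1.430000
  f(c_3) = f(1.430000) = 0.044900
  f(a) × f(c) < 0, new interval: [1.340000, 1.430000]

After 3 iteration(s), the approximation is c_3 = 1.430000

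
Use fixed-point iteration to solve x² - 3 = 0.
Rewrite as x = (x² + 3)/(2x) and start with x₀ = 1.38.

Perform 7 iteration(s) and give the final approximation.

Equation: x² - 3 = 0
Fixed-point form: x = (x² + 3)/(2x)
x₀ = 1.38

x_1 = g(1.380000) = 1.776957
x_2 = g(1.776957) = 1.732618
x_3 = g(1.732618) = 1.732051
x_4 = g(1.732051) = 1.732051
x_5 = g(1.732051) = 1.732051
x_6 = g(1.732051) = 1.732051
x_7 = g(1.732051) = 1.732051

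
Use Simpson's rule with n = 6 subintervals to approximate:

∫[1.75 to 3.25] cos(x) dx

f(x) = cos(x)
a = 1.75, b = 3.25, n = 6
h = (b - a)/n = 0.250000

Simpson's rule: (h/3)[f(x₀) + 4f(x₁) + 2f(x₂) + ... + f(xₙ)]

x_0 = 1.7500, f(x_0) = -0.178246, coefficient = 1
x_1 = 2.0000, f(x_1) = -0.416147, coefficient = 4
x_2 = 2.2500, f(x_2) = -0.628174, coefficient = 2
x_3 = 2.5000, f(x_3) = -0.801144, coefficient = 4
x_4 = 2.7500, f(x_4) = -0.924302, coefficient = 2
x_5 = 3.0000, f(x_5) = -0.989992, coefficient = 4
x_6 = 3.2500, f(x_6) = -0.994130, coefficient = 1

I ≈ (0.250000/3) × -13.106460 = -1.092205
Exact value: -1.092181
Error: 0.000024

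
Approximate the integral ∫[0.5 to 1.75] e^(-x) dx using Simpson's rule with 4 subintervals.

f(x) = e^(-x)
a = 0.5, b = 1.75, n = 4
h = (b - a)/n = 0.312500

Simpson's rule: (h/3)[f(x₀) + 4f(x₁) + 2f(x₂) + ... + f(xₙ)]

x_0 = 0.5000, f(x_0) = 0.606531, coefficient = 1
x_1 = 0.8125, f(x_1) = 0.443747, coefficient = 4
x_2 = 1.1250, f(x_2) = 0.324652, coefficient = 2
x_3 = 1.4375, f(x_3) = 0.237521, coefficient = 4
x_4 = 1.7500, f(x_4) = 0.173774, coefficient = 1

I ≈ (0.312500/3) × 4.154682 = 0.432779
Exact value: 0.432757
Error: 0.000023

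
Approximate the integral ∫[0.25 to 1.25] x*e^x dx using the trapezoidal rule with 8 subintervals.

f(x) = x*e^x
a = 0.25, b = 1.25, n = 8
h = (b - a)/n = 0.125000

Trapezoidal rule: (h/2)[f(x₀) + 2f(x₁) + 2f(x₂) + ... + f(xₙ)]

x_0 = 0.2500, f(x_0) = 0.321006, coefficient = 1
x_1 = 0.3750, f(x_1) = 0.545622, coefficient = 2
x_2 = 0.5000, f(x_2) = 0.824361, coefficient = 2
x_3 = 0.6250, f(x_3) = 1.167654, coefficient = 2
x_4 = 0.7500, f(x_4) = 1.587750, coefficient = 2
x_5 = 0.8750, f(x_5) = 2.099016, coefficient = 2
x_6 = 1.0000, f(x_6) = 2.718282, coefficient = 2
x_7 = 1.1250, f(x_7) = 3.465244, coefficient = 2
x_8 = 1.2500, f(x_8) = 4.362929, coefficient = 1

I ≈ (0.125000/2) × 29.499791 = 1.843737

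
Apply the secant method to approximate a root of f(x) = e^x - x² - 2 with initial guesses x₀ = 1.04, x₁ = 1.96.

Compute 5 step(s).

f(x) = e^x - x² - 2
x₀ = 1.04, x₁ = 1.96

Secant formula: x_{n+1} = x_n - f(x_n)(x_n - x_{n-1})/(f(x_n) - f(x_{n-1}))

Iteration 1:
  f(1.040000) = -0.252383
  f(1.960000) = 1.257727
  x_2 = 1.960000 - 1.257727×(1.960000 - 1.040000)/(1.257727 - (-0.252383))
       = 1.193759
Iteration 2:
  f(1.960000) = 1.257727
  f(1.193759) = -0.125600
  x_3 = 1.193759 - (-0.125600)×(1.193759 - 1.960000)/(-0.125600 - 1.257727)
       = 1.263330
Iteration 3:
  f(1.193759) = -0.125600
  f(1.263330) = -0.058822
  x_4 = 1.263330 - (-0.058822)×(1.263330 - 1.193759)/(-0.058822 - (-0.125600))
       = 1.324612
Iteration 4:
  f(1.263330) = -0.058822
  f(1.324612) = 0.006129
  x_5 = 1.324612 - 0.006129×(1.324612 - 1.263330)/(0.006129 - (-0.058822))
       = 1.318829
Iteration 5:
  f(1.324612) = 0.006129
  f(1.318829) = -0.000269
  x_6 = 1.318829 - (-0.000269)×(1.318829 - 1.324612)/(-0.000269 - 0.006129)
       = 1.319073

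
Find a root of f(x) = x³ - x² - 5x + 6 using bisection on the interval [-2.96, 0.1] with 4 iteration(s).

f(x) = x³ - x² - 5x + 6
Initial interval: [-2.96, 0.1]

Iteration 1:
  c_1 = (-2.960000 + 0.100000)/2 = -1.430000
  f(c_1) = f(-1.430000) = 8.180893
  f(a) × f(c) < 0, new interval: [-2.960000, -1.430000]
Iteration 2:
  c_2 = (-2.960000 + (-1.430000))/2 = -2.195000
  f(c_2) = f(-2.195000) = 1.581410
  f(a) × f(c) < 0, new interval: [-2.960000, -2.195000]
Iteration 3:
  c_3 = (-2.960000 + (-2.195000))/2 = -2.577500
  f(c_3) = f(-2.577500) = -4.879644
  f(a) × f(c) ≥ 0, new interval: [-2.577500, -2.195000]
Iteration 4:
  c_4 = (-2.577500 + (-2.195000))/2 = -2.386250
  f(c_4) = f(-2.386250) = -1.350698
  f(a) × f(c) ≥ 0, new interval: [-2.386250, -2.195000]

After 4 iteration(s), the approximation is c_4 = -2.386250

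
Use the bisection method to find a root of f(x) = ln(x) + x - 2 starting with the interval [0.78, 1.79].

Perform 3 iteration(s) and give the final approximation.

f(x) = ln(x) + x - 2
Initial interval: [0.78, 1.79]

Iteration 1:
  c_1 = (0.780000 + 1.790000)/2 = 1.285000
  f(c_1) = f(1.285000) = -0.464241
  f(a) × f(c) ≥ 0, new interval: [1.285000, 1.790000]
Iteration 2:
  c_2 = (1.285000 + 1.790000)/2 = 1.537500
  f(c_2) = f(1.537500) = -0.032342
  f(a) × f(c) ≥ 0, new interval: [1.537500, 1.790000]
Iteration 3:
  c_3 = (1.537500 + 1.790000)/2 = 1.663750
  f(c_3) = f(1.663750) = 0.172824
  f(a) × f(c) < 0, new interval: [1.537500, 1.663750]

After 3 iteration(s), the approximation is c_3 = 1.663750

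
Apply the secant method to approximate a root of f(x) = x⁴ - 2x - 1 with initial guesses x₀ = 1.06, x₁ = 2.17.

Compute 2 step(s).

f(x) = x⁴ - 2x - 1
x₀ = 1.06, x₁ = 2.17

Secant formula: x_{n+1} = x_n - f(x_n)(x_n - x_{n-1})/(f(x_n) - f(x_{n-1}))

Iteration 1:
  f(1.060000) = -1.857523
  f(2.170000) = 16.833739
  x_2 = 2.170000 - 16.833739×(2.170000 - 1.060000)/(16.833739 - (-1.857523))
       = 1.170311
Iteration 2:
  f(2.170000) = 16.833739
  f(1.170311) = -1.464742
  x_3 = 1.170311 - (-1.464742)×(1.170311 - 2.170000)/(-1.464742 - 16.833739)
       = 1.250333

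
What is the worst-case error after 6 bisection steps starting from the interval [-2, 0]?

Bisection error bound: |error| ≤ (b-a)/2^n
|error| ≤ (0 - (-2))/2^6 = 2/2^6
|error| ≤ 0.0312500000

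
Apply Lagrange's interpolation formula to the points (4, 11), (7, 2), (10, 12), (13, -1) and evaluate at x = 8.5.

Lagrange interpolation formula:
P(x) = Σ yᵢ × Lᵢ(x)
where Lᵢ(x) = Π_{j≠i} (x - xⱼ)/(xᵢ - xⱼ)

L_0(8.5) = (8.5 - 7)/(4 - 7) × (8.5 - 10)/(4 - 10) × (8.5 - 13)/(4 - 13) = -0.062500
L_1(8.5) = (8.5 - 4)/(7 - 4) × (8.5 - 10)/(7 - 10) × (8.5 - 13)/(7 - 13) = 0.562500
L_2(8.5) = (8.5 - 4)/(10 - 4) × (8.5 - 7)/(10 - 7) × (8.5 - 13)/(10 - 13) = 0.562500
L_3(8.5) = (8.5 - 4)/(13 - 4) × (8.5 - 7)/(13 - 7) × (8.5 - 10)/(13 - 10) = -0.062500

P(8.5) = 11×L_0(8.5) + 2×L_1(8.5) + 12×L_2(8.5) + (-1)×L_3(8.5)
P(8.5) = 7.250000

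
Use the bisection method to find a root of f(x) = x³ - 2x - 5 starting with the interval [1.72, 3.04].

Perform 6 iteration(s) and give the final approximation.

f(x) = x³ - 2x - 5
Initial interval: [1.72, 3.04]

Iteration 1:
  c_1 = (1.720000 + 3.040000)/2 = 2.380000
  f(c_1) = f(2.380000) = 3.721272
  f(a) × f(c) < 0, new interval: [1.720000, 2.380000]
Iteration 2:
  c_2 = (1.720000 + 2.380000)/2 = 2.050000
  f(c_2) = f(2.050000) = -0.484875
  f(a) × f(c) ≥ 0, new interval: [2.050000, 2.380000]
Iteration 3:
  c_3 = (2.050000 + 2.380000)/2 = 2.215000
  f(c_3) = f(2.215000) = 1.437288
  f(a) × f(c) < 0, new interval: [2.050000, 2.215000]
Iteration 4:
  c_4 = (2.050000 + 2.215000)/2 = 2.132500
  f(c_4) = f(2.132500) = 0.432664
  f(a) × f(c) < 0, new interval: [2.050000, 2.132500]
Iteration 5:
  c_5 = (2.050000 + 2.132500)/2 = 2.091250
  f(c_5) = f(2.091250) = -0.036781
  f(a) × f(c) ≥ 0, new interval: [2.091250, 2.132500]
Iteration 6:
  c_6 = (2.091250 + 2.132500)/2 = 2.111875
  f(c_6) = f(2.111875) = 0.195246
  f(a) × f(c) < 0, new interval: [2.091250, 2.111875]

After 6 iteration(s), the approximation is c_6 = 2.111875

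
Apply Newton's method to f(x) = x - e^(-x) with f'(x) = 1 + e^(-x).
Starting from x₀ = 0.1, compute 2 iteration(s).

f(x) = x - e^(-x)
f'(x) = 1 + e^(-x)
x₀ = 0.1

Newton-Raphson formula: x_{n+1} = x_n - f(x_n)/f'(x_n)

Iteration 1:
  f(0.100000) = -0.804837
  f'(0.100000) = 1.904837
  x_1 = 0.100000 - (-0.804837)/1.904837 = 0.522523
Iteration 2:
  f(0.522523) = -0.070500
  f'(0.522523) = 1.593023
  x_2 = 0.522523 - (-0.070500)/1.593023 = 0.566778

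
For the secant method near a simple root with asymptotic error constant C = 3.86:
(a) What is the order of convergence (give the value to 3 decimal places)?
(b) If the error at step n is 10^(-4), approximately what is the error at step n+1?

(a) Secant method has superlinear convergence with order φ = (1+√5)/2 ≈ 1.618.
    This means |e_{n+1}| ≈ C|e_n|^1.618.

(b) With |e_n| = 10^(-4) and C = 3.86:
    |e_{n+1}| ≈ 3.86 × (10^(-4))^1.618 = 3.86 × 10^(-6.47)

(a) ≈ 1.618 (golden ratio); (b) |e_{n+1}| ≈ 1.302e-06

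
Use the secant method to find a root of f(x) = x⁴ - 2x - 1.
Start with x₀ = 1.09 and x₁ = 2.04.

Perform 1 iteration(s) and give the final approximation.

f(x) = x⁴ - 2x - 1
x₀ = 1.09, x₁ = 2.04

Secant formula: x_{n+1} = x_n - f(x_n)(x_n - x_{n-1})/(f(x_n) - f(x_{n-1}))

Iteration 1:
  f(1.090000) = -1.768418
  f(2.040000) = 12.238915
  x_2 = 2.040000 - 12.238915×(2.040000 - 1.090000)/(12.238915 - (-1.768418))
       = 1.209937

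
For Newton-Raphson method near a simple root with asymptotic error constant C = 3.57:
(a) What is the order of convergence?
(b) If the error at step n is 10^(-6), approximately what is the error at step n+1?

(a) Newton-Raphson has quadratic (order 2) convergence near simple roots.
    This means |e_{n+1}| ≈ C|e_n|².

(b) With |e_n| = 10^(-6) and C = 3.57:
    |e_{n+1}| ≈ 3.57 × (10^(-6))² = 3.57 × 10^(-12)

(a) 2 (quadratic); (b) |e_{n+1}| ≈ 3.570e-12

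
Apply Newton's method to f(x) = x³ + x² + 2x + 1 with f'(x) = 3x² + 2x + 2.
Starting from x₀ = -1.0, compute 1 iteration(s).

f(x) = x³ + x² + 2x + 1
f'(x) = 3x² + 2x + 2
x₀ = -1.0

Newton-Raphson formula: x_{n+1} = x_n - f(x_n)/f'(x_n)

Iteration 1:
  f(-1.000000) = -1.000000
  f'(-1.000000) = 3.000000
  x_1 = -1.000000 - (-1.000000)/3.000000 = -0.666667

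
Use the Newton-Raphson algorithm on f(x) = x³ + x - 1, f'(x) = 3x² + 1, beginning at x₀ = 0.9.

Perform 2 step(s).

f(x) = x³ + x - 1
f'(x) = 3x² + 1
x₀ = 0.9

Newton-Raphson formula: x_{n+1} = x_n - f(x_n)/f'(x_n)

Iteration 1:
  f(0.900000) = 0.629000
  f'(0.900000) = 3.430000
  x_1 = 0.900000 - 0.629000/3.430000 = 0.716618
Iteration 2:
  f(0.716618) = 0.084631
  f'(0.716618) = 2.540624
  x_2 = 0.716618 - 0.084631/2.540624 = 0.683307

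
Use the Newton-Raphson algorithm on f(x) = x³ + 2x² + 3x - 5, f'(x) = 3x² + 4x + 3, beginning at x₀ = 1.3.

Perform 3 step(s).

f(x) = x³ + 2x² + 3x - 5
f'(x) = 3x² + 4x + 3
x₀ = 1.3

Newton-Raphson formula: x_{n+1} = x_n - f(x_n)/f'(x_n)

Iteration 1:
  f(1.300000) = 4.477000
  f'(1.300000) = 13.270000
  x_1 = 1.300000 - 4.477000/13.270000 = 0.962622
Iteration 2:
  f(0.962622) = 0.633158
  f'(0.962622) = 9.630416
  x_2 = 0.962622 - 0.633158/9.630416 = 0.896877
Iteration 3:
  f(0.896877) = 0.020844
  f'(0.896877) = 9.000671
  x_3 = 0.896877 - 0.020844/9.000671 = 0.894561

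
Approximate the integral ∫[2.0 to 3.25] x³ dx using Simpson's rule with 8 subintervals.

f(x) = x³
a = 2.0, b = 3.25, n = 8
h = (b - a)/n = 0.156250

Simpson's rule: (h/3)[f(x₀) + 4f(x₁) + 2f(x₂) + ... + f(xₙ)]

x_0 = 2.0000, f(x_0) = 8.000000, coefficient = 1
x_1 = 2.1562, f(x_1) = 10.025299, coefficient = 4
x_2 = 2.3125, f(x_2) = 12.366455, coefficient = 2
x_3 = 2.4688, f(x_3) = 15.046356, coefficient = 4
x_4 = 2.6250, f(x_4) = 18.087891, coefficient = 2
x_5 = 2.7812, f(x_5) = 21.513947, coefficient = 4
x_6 = 2.9375, f(x_6) = 25.347412, coefficient = 2
x_7 = 3.0938, f(x_7) = 29.611176, coefficient = 4
x_8 = 3.2500, f(x_8) = 34.328125, coefficient = 1

I ≈ (0.156250/3) × 458.718750 = 23.891602
Exact value: 23.891602
Error: 0.000000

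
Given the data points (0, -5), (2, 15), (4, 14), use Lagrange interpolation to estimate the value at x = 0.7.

Lagrange interpolation formula:
P(x) = Σ yᵢ × Lᵢ(x)
where Lᵢ(x) = Π_{j≠i} (x - xⱼ)/(xᵢ - xⱼ)

L_0(0.7) = (0.7 - 2)/(0 - 2) × (0.7 - 4)/(0 - 4) = 0.536250
L_1(0.7) = (0.7 - 0)/(2 - 0) × (0.7 - 4)/(2 - 4) = 0.577500
L_2(0.7) = (0.7 - 0)/(4 - 0) × (0.7 - 2)/(4 - 2) = -0.113750

P(0.7) = (-5)×L_0(0.7) + 15×L_1(0.7) + 14×L_2(0.7)
P(0.7) = 4.388750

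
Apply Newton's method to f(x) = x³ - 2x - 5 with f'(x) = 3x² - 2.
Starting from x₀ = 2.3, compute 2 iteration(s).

f(x) = x³ - 2x - 5
f'(x) = 3x² - 2
x₀ = 2.3

Newton-Raphson formula: x_{n+1} = x_n - f(x_n)/f'(x_n)

Iteration 1:
  f(2.300000) = 2.567000
  f'(2.300000) = 13.870000
  x_1 = 2.300000 - 2.567000/13.870000 = 2.114924
Iteration 2:
  f(2.114924) = 0.230006
  f'(2.114924) = 11.418714
  x_2 = 2.114924 - 0.230006/11.418714 = 2.094781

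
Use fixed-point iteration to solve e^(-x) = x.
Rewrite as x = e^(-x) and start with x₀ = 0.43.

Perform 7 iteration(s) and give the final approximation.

Equation: e^(-x) = x
Fixed-point form: x = e^(-x)
x₀ = 0.43

x_1 = g(0.430000) = 0.650509
x_2 = g(0.650509) = 0.521780
x_3 = g(0.521780) = 0.593463
x_4 = g(0.593463) = 0.552411
x_5 = g(0.552411) = 0.575561
x_6 = g(0.575561) = 0.562390
x_7 = g(0.562390) = 0.569846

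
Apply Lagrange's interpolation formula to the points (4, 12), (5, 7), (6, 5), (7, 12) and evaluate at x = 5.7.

Lagrange interpolation formula:
P(x) = Σ yᵢ × Lᵢ(x)
where Lᵢ(x) = Π_{j≠i} (x - xⱼ)/(xᵢ - xⱼ)

L_0(5.7) = (5.7 - 5)/(4 - 5) × (5.7 - 6)/(4 - 6) × (5.7 - 7)/(4 - 7) = -0.045500
L_1(5.7) = (5.7 - 4)/(5 - 4) × (5.7 - 6)/(5 - 6) × (5.7 - 7)/(5 - 7) = 0.331500
L_2(5.7) = (5.7 - 4)/(6 - 4) × (5.7 - 5)/(6 - 5) × (5.7 - 7)/(6 - 7) = 0.773500
L_3(5.7) = (5.7 - 4)/(7 - 4) × (5.7 - 5)/(7 - 5) × (5.7 - 6)/(7 - 6) = -0.059500

P(5.7) = 12×L_0(5.7) + 7×L_1(5.7) + 5×L_2(5.7) + 12×L_3(5.7)
P(5.7) = 4.928000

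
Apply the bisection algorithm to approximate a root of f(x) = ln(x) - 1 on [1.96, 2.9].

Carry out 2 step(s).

f(x) = ln(x) - 1
Initial interval: [1.96, 2.9]

Iteration 1:
  c_1 = (1.960000 + 2.900000)/2 = 2.430000
  f(c_1) = f(2.430000) = -0.112109
  f(a) × f(c) ≥ 0, new interval: [2.430000, 2.900000]
Iteration 2:
  c_2 = (2.430000 + 2.900000)/2 = 2.665000
  f(c_2) = f(2.665000) = -0.019796
  f(a) × f(c) ≥ 0, new interval: [2.665000, 2.900000]

After 2 iteration(s), the approximation is c_2 = 2.665000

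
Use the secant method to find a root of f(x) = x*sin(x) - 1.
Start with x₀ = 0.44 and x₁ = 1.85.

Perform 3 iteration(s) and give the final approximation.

f(x) = x*sin(x) - 1
x₀ = 0.44, x₁ = 1.85

Secant formula: x_{n+1} = x_n - f(x_n)(x_n - x_{n-1})/(f(x_n) - f(x_{n-1}))

Iteration 1:
  f(0.440000) = -0.812587
  f(1.850000) = 0.778359
  x_2 = 1.850000 - 0.778359×(1.850000 - 0.440000)/(0.778359 - (-0.812587))
       = 1.160167
Iteration 2:
  f(1.850000) = 0.778359
  f(1.160167) = 0.063723
  x_3 = 1.160167 - 0.063723×(1.160167 - 1.850000)/(0.063723 - 0.778359)
       = 1.098657
Iteration 3:
  f(1.160167) = 0.063723
  f(1.098657) = -0.021540
  x_4 = 1.098657 - (-0.021540)×(1.098657 - 1.160167)/(-0.021540 - 0.063723)
       = 1.114196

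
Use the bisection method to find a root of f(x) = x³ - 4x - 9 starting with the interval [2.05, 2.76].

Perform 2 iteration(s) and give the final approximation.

f(x) = x³ - 4x - 9
Initial interval: [2.05, 2.76]

Iteration 1:
  c_1 = (2.050000 + 2.760000)/2 = 2.405000
  f(c_1) = f(2.405000) = -4.709420
  f(a) × f(c) ≥ 0, new interval: [2.405000, 2.760000]
Iteration 2:
  c_2 = (2.405000 + 2.760000)/2 = 2.582500
  f(c_2) = f(2.582500) = -2.106517
  f(a) × f(c) ≥ 0, new interval: [2.582500, 2.760000]

After 2 iteration(s), the approximation is c_2 = 2.582500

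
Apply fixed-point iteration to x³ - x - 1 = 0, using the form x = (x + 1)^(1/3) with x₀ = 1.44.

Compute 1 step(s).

Equation: x³ - x - 1 = 0
Fixed-point form: x = (x + 1)^(1/3)
x₀ = 1.44

x_1 = g(1.440000) = 1.346263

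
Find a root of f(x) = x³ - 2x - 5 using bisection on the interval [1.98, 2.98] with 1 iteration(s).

f(x) = x³ - 2x - 5
Initial interval: [1.98, 2.98]

Iteration 1:
  c_1 = (1.980000 + 2.980000)/2 = 2.480000
  f(c_1) = f(2.480000) = 5.292992
  f(a) × f(c) < 0, new interval: [1.980000, 2.480000]

After 1 iteration(s), the approximation is c_1 = 2.480000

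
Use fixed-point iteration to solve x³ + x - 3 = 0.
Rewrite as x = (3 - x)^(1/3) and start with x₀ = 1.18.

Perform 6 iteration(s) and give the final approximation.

Equation: x³ + x - 3 = 0
Fixed-point form: x = (3 - x)^(1/3)
x₀ = 1.18

x_1 = g(1.180000) = 1.220929
x_2 = g(1.220929) = 1.211707
x_3 = g(1.211707) = 1.213797
x_4 = g(1.213797) = 1.213324
x_5 = g(1.213324) = 1.213431
x_6 = g(1.213431) = 1.213407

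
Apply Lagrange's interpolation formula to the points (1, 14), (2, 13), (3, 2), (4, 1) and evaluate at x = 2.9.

Lagrange interpolation formula:
P(x) = Σ yᵢ × Lᵢ(x)
where Lᵢ(x) = Π_{j≠i} (x - xⱼ)/(xᵢ - xⱼ)

L_0(2.9) = (2.9 - 2)/(1 - 2) × (2.9 - 3)/(1 - 3) × (2.9 - 4)/(1 - 4) = -0.016500
L_1(2.9) = (2.9 - 1)/(2 - 1) × (2.9 - 3)/(2 - 3) × (2.9 - 4)/(2 - 4) = 0.104500
L_2(2.9) = (2.9 - 1)/(3 - 1) × (2.9 - 2)/(3 - 2) × (2.9 - 4)/(3 - 4) = 0.940500
L_3(2.9) = (2.9 - 1)/(4 - 1) × (2.9 - 2)/(4 - 2) × (2.9 - 3)/(4 - 3) = -0.028500

P(2.9) = 14×L_0(2.9) + 13×L_1(2.9) + 2×L_2(2.9) + 1×L_3(2.9)
P(2.9) = 2.980000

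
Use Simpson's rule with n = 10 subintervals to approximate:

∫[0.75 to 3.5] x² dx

f(x) = x²
a = 0.75, b = 3.5, n = 10
h = (b - a)/n = 0.275000

Simpson's rule: (h/3)[f(x₀) + 4f(x₁) + 2f(x₂) + ... + f(xₙ)]

x_0 = 0.7500, f(x_0) = 0.562500, coefficient = 1
x_1 = 1.0250, f(x_1) = 1.050625, coefficient = 4
x_2 = 1.3000, f(x_2) = 1.690000, coefficient = 2
x_3 = 1.5750, f(x_3) = 2.480625, coefficient = 4
x_4 = 1.8500, f(x_4) = 3.422500, coefficient = 2
x_5 = 2.1250, f(x_5) = 4.515625, coefficient = 4
x_6 = 2.4000, f(x_6) = 5.760000, coefficient = 2
x_7 = 2.6750, f(x_7) = 7.155625, coefficient = 4
x_8 = 2.9500, f(x_8) = 8.702500, coefficient = 2
x_9 = 3.2250, f(x_9) = 10.400625, coefficient = 4
x_10 = 3.5000, f(x_10) = 12.250000, coefficient = 1

I ≈ (0.275000/3) × 154.375000 = 14.151042
Exact value: 14.151042
Error: 0.000000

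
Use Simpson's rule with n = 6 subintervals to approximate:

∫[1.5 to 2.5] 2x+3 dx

f(x) = 2x+3
a = 1.5, b = 2.5, n = 6
h = (b - a)/n = 0.166667

Simpson's rule: (h/3)[f(x₀) + 4f(x₁) + 2f(x₂) + ... + f(xₙ)]

x_0 = 1.5000, f(x_0) = 6.000000, coefficient = 1
x_1 = 1.6667, f(x_1) = 6.333333, coefficient = 4
x_2 = 1.8333, f(x_2) = 6.666667, coefficient = 2
x_3 = 2.0000, f(x_3) = 7.000000, coefficient = 4
x_4 = 2.1667, f(x_4) = 7.333333, coefficient = 2
x_5 = 2.3333, f(x_5) = 7.666667, coefficient = 4
x_6 = 2.5000, f(x_6) = 8.000000, coefficient = 1

I ≈ (0.166667/3) × 126.000000 = 7.000000
Exact value: 7.000000
Error: 0.000000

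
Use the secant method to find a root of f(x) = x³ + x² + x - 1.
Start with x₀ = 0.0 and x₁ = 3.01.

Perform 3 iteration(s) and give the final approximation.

f(x) = x³ + x² + x - 1
x₀ = 0.0, x₁ = 3.01

Secant formula: x_{n+1} = x_n - f(x_n)(x_n - x_{n-1})/(f(x_n) - f(x_{n-1}))

Iteration 1:
  f(0.000000) = -1.000000
  f(3.010000) = 38.341001
  x_2 = 3.010000 - 38.341001×(3.010000 - 0.000000)/(38.341001 - (-1.000000))
       = 0.076511
Iteration 2:
  f(3.010000) = 38.341001
  f(0.076511) = -0.917188
  x_3 = 0.076511 - (-0.917188)×(0.076511 - 3.010000)/(-0.917188 - 38.341001)
       = 0.145046
Iteration 3:
  f(0.076511) = -0.917188
  f(0.145046) = -0.830865
  x_4 = 0.145046 - (-0.830865)×(0.145046 - 0.076511)/(-0.830865 - (-0.917188))
       = 0.804700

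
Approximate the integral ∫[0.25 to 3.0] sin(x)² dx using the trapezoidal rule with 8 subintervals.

f(x) = sin(x)²
a = 0.25, b = 3.0, n = 8
h = (b - a)/n = 0.343750

Trapezoidal rule: (h/2)[f(x₀) + 2f(x₁) + 2f(x₂) + ... + f(xₙ)]

x_0 = 0.2500, f(x_0) = 0.061209, coefficient = 1
x_1 = 0.5938, f(x_1) = 0.313010, coefficient = 2
x_2 = 0.9375, f(x_2) = 0.649767, coefficient = 2
x_3 = 1.2812, f(x_3) = 0.918480, coefficient = 2
x_4 = 1.6250, f(x_4) = 0.997065, coefficient = 2
x_5 = 1.9688, f(x_5) = 0.849818, coefficient = 2
x_6 = 2.3125, f(x_6) = 0.543639, coefficient = 2
x_7 = 2.6562, f(x_7) = 0.217633, coefficient = 2
x_8 = 3.0000, f(x_8) = 0.019915, coefficient = 1

I ≈ (0.343750/2) × 9.059947 = 1.557178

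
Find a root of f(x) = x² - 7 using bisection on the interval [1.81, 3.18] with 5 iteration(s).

f(x) = x² - 7
Initial interval: [1.81, 3.18]

Iteration 1:
  c_1 = (1.810000 + 3.180000)/2 = 2.495000
  f(c_1) = f(2.495000) = -0.774975
  f(a) × f(c) ≥ 0, new interval: [2.495000, 3.180000]
Iteration 2:
  c_2 = (2.495000 + 3.180000)/2 = 2.837500
  f(c_2) = f(2.837500) = 1.051406
  f(a) × f(c) < 0, new interval: [2.495000, 2.837500]
Iteration 3:
  c_3 = (2.495000 + 2.837500)/2 = 2.666250
  f(c_3) = f(2.666250) = 0.108889
  f(a) × f(c) < 0, new interval: [2.495000, 2.666250]
Iteration 4:
  c_4 = (2.495000 + 2.666250)/2 = 2.580625
  f(c_4) = f(2.580625) = -0.340375
  f(a) × f(c) ≥ 0, new interval: [2.580625, 2.666250]
Iteration 5:
  c_5 = (2.580625 + 2.666250)/2 = 2.623438
  f(c_5) = f(2.623438) = -0.117576
  f(a) × f(c) ≥ 0, new interval: [2.623438, 2.666250]

After 5 iteration(s), the approximation is c_5 = 2.623438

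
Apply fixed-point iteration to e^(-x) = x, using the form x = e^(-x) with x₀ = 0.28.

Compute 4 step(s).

Equation: e^(-x) = x
Fixed-point form: x = e^(-x)
x₀ = 0.28

x_1 = g(0.280000) = 0.755784
x_2 = g(0.755784) = 0.469642
x_3 = g(0.469642) = 0.625226
x_4 = g(0.625226) = 0.535141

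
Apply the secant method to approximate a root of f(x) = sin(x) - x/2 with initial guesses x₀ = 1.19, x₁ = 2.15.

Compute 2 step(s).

f(x) = sin(x) - x/2
x₀ = 1.19, x₁ = 2.15

Secant formula: x_{n+1} = x_n - f(x_n)(x_n - x_{n-1})/(f(x_n) - f(x_{n-1}))

Iteration 1:
  f(1.190000) = 0.333369
  f(2.150000) = -0.238101
  x_2 = 2.150000 - (-0.238101)×(2.150000 - 1.190000)/(-0.238101 - 0.333369)
       = 1.750019
Iteration 2:
  f(2.150000) = -0.238101
  f(1.750019) = 0.108973
  x_3 = 1.750019 - 0.108973×(1.750019 - 2.150000)/(0.108973 - (-0.238101))
       = 1.875604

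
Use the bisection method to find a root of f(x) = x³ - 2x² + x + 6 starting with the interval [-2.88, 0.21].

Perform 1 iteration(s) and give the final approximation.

f(x) = x³ - 2x² + x + 6
Initial interval: [-2.88, 0.21]

Iteration 1:
  c_1 = (-2.880000 + 0.210000)/2 = -1.335000
  f(c_1) = f(-1.335000) = -1.278720
  f(a) × f(c) ≥ 0, new interval: [-1.335000, 0.210000]

After 1 iteration(s), the approximation is c_1 = -1.335000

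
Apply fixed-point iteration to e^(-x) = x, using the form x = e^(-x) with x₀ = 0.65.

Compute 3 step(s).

Equation: e^(-x) = x
Fixed-point form: x = e^(-x)
x₀ = 0.65

x_1 = g(0.650000) = 0.522046
x_2 = g(0.522046) = 0.593306
x_3 = g(0.593306) = 0.552498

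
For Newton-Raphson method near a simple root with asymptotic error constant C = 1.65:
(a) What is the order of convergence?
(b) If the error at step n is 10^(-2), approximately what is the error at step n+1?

(a) Newton-Raphson has quadratic (order 2) convergence near simple roots.
    This means |e_{n+1}| ≈ C|e_n|².

(b) With |e_n| = 10^(-2) and C = 1.65:
    |e_{n+1}| ≈ 1.65 × (10^(-2))² = 1.65 × 10^(-4)

(a) 2 (quadratic); (b) |e_{n+1}| ≈ 1.650e-04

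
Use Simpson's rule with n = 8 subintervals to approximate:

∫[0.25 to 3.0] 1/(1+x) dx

f(x) = 1/(1+x)
a = 0.25, b = 3.0, n = 8
h = (b - a)/n = 0.343750

Simpson's rule: (h/3)[f(x₀) + 4f(x₁) + 2f(x₂) + ... + f(xₙ)]

x_0 = 0.2500, f(x_0) = 0.800000, coefficient = 1
x_1 = 0.5938, f(x_1) = 0.627451, coefficient = 4
x_2 = 0.9375, f(x_2) = 0.516129, coefficient = 2
x_3 = 1.2812, f(x_3) = 0.438356, coefficient = 4
x_4 = 1.6250, f(x_4) = 0.380952, coefficient = 2
x_5 = 1.9688, f(x_5) = 0.336842, coefficient = 4
x_6 = 2.3125, f(x_6) = 0.301887, coefficient = 2
x_7 = 2.6562, f(x_7) = 0.273504, coefficient = 4
x_8 = 3.0000, f(x_8) = 0.250000, coefficient = 1

I ≈ (0.343750/3) × 10.152551 = 1.163313
Exact value: 1.163151
Error: 0.000162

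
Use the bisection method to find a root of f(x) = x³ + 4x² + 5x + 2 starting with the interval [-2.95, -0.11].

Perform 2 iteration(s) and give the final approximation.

f(x) = x³ + 4x² + 5x + 2
Initial interval: [-2.95, -0.11]

Iteration 1:
  c_1 = (-2.950000 + (-0.110000))/2 = -1.530000
  f(c_1) = f(-1.530000) = 0.132023
  f(a) × f(c) < 0, new interval: [-2.950000, -1.530000]
Iteration 2:
  c_2 = (-2.950000 + (-1.530000))/2 = -2.240000
  f(c_2) = f(-2.240000) = -0.369024
  f(a) × f(c) ≥ 0, new interval: [-2.240000, -1.530000]

After 2 iteration(s), the approximation is c_2 = -2.240000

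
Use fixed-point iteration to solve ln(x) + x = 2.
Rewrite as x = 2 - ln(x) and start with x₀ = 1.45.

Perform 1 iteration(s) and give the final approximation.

Equation: ln(x) + x = 2
Fixed-point form: x = 2 - ln(x)
x₀ = 1.45

x_1 = g(1.450000) = 1.628436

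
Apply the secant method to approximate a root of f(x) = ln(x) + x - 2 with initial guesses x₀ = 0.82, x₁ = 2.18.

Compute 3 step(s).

f(x) = ln(x) + x - 2
x₀ = 0.82, x₁ = 2.18

Secant formula: x_{n+1} = x_n - f(x_n)(x_n - x_{n-1})/(f(x_n) - f(x_{n-1}))

Iteration 1:
  f(0.820000) = -1.378451
  f(2.180000) = 0.959325
  x_2 = 2.180000 - 0.959325×(2.180000 - 0.820000)/(0.959325 - (-1.378451))
       = 1.621913
Iteration 2:
  f(2.180000) = 0.959325
  f(1.621913) = 0.105520
  x_3 = 1.621913 - 0.105520×(1.621913 - 2.180000)/(0.105520 - 0.959325)
       = 1.552941
Iteration 3:
  f(1.621913) = 0.105520
  f(1.552941) = -0.006909
  x_4 = 1.552941 - (-0.006909)×(1.552941 - 1.621913)/(-0.006909 - 0.105520)
       = 1.557179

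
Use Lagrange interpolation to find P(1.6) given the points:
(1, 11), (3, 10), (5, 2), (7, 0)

Lagrange interpolation formula:
P(x) = Σ yᵢ × Lᵢ(x)
where Lᵢ(x) = Π_{j≠i} (x - xⱼ)/(xᵢ - xⱼ)

L_0(1.6) = (1.6 - 3)/(1 - 3) × (1.6 - 5)/(1 - 5) × (1.6 - 7)/(1 - 7) = 0.535500
L_1(1.6) = (1.6 - 1)/(3 - 1) × (1.6 - 5)/(3 - 5) × (1.6 - 7)/(3 - 7) = 0.688500
L_2(1.6) = (1.6 - 1)/(5 - 1) × (1.6 - 3)/(5 - 3) × (1.6 - 7)/(5 - 7) = -0.283500
L_3(1.6) = (1.6 - 1)/(7 - 1) × (1.6 - 3)/(7 - 3) × (1.6 - 5)/(7 - 5) = 0.059500

P(1.6) = 11×L_0(1.6) + 10×L_1(1.6) + 2×L_2(1.6) + 0×L_3(1.6)
P(1.6) = 12.208500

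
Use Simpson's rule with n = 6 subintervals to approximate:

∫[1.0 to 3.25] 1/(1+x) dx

f(x) = 1/(1+x)
a = 1.0, b = 3.25, n = 6
h = (b - a)/n = 0.375000

Simpson's rule: (h/3)[f(x₀) + 4f(x₁) + 2f(x₂) + ... + f(xₙ)]

x_0 = 1.0000, f(x_0) = 0.500000, coefficient = 1
x_1 = 1.3750, f(x_1) = 0.421053, coefficient = 4
x_2 = 1.7500, f(x_2) = 0.363636, coefficient = 2
x_3 = 2.1250, f(x_3) = 0.320000, coefficient = 4
x_4 = 2.5000, f(x_4) = 0.285714, coefficient = 2
x_5 = 2.8750, f(x_5) = 0.258065, coefficient = 4
x_6 = 3.2500, f(x_6) = 0.235294, coefficient = 1

I ≈ (0.375000/3) × 6.030464 = 0.753808
Exact value: 0.753772
Error: 0.000036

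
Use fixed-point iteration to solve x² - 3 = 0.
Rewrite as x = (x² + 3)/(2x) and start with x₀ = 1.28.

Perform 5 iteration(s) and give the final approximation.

Equation: x² - 3 = 0
Fixed-point form: x = (x² + 3)/(2x)
x₀ = 1.28

x_1 = g(1.280000) = 1.811875
x_2 = g(1.811875) = 1.733809
x_3 = g(1.733809) = 1.732052
x_4 = g(1.732052) = 1.732051
x_5 = g(1.732051) = 1.732051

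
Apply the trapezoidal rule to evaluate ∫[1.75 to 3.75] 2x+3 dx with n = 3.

f(x) = 2x+3
a = 1.75, b = 3.75, n = 3
h = (b - a)/n = 0.666667

Trapezoidal rule: (h/2)[f(x₀) + 2f(x₁) + 2f(x₂) + ... + f(xₙ)]

x_0 = 1.7500, f(x_0) = 6.500000, coefficient = 1
x_1 = 2.4167, f(x_1) = 7.833333, coefficient = 2
x_2 = 3.0833, f(x_2) = 9.166667, coefficient = 2
x_3 = 3.7500, f(x_3) = 10.500000, coefficient = 1

I ≈ (0.666667/2) × 51.000000 = 17.000000
Exact value: 17.000000
Error: 0.000000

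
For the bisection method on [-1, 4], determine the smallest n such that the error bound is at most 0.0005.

We need (b-a)/2^n ≤ 0.0005
(4 - (-1))/2^n ≤ 0.0005
5/2^n ≤ 0.0005
2^n ≥ 10000
n ≥ log₂(10000) = 13.29
n ≥ 14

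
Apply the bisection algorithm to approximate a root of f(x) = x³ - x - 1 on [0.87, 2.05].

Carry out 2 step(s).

f(x) = x³ - x - 1
Initial interval: [0.87, 2.05]

Iteration 1:
  c_1 = (0.870000 + 2.050000)/2 = 1.460000
  f(c_1) = f(1.460000) = 0.652136
  f(a) × f(c) < 0, new interval: [0.870000, 1.460000]
Iteration 2:
  c_2 = (0.870000 + 1.460000)/2 = 1.165000
  f(c_2) = f(1.165000) = -0.583833
  f(a) × f(c) ≥ 0, new interval: [1.165000, 1.460000]

After 2 iteration(s), the approximation is c_2 = 1.165000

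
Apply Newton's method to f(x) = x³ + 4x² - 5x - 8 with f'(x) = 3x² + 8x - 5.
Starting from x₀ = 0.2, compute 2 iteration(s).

f(x) = x³ + 4x² - 5x - 8
f'(x) = 3x² + 8x - 5
x₀ = 0.2

Newton-Raphson formula: x_{n+1} = x_n - f(x_n)/f'(x_n)

Iteration 1:
  f(0.200000) = -8.832000
  f'(0.200000) = -3.280000
  x_1 = 0.200000 - (-8.832000)/(-3.280000) = -2.492683
Iteration 2:
  f(-2.492683) = 13.829081
  f'(-2.492683) = -6.301059
  x_2 = -2.492683 - 13.829081/(-6.301059) = -0.297960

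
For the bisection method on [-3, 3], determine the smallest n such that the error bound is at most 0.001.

We need (b-a)/2^n ≤ 0.001
(3 - (-3))/2^n ≤ 0.001
6/2^n ≤ 0.001
2^n ≥ 6000
n ≥ log₂(6000) = 12.55
n ≥ 13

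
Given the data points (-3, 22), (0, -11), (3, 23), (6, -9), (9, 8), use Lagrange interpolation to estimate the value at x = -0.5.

Lagrange interpolation formula:
P(x) = Σ yᵢ × Lᵢ(x)
where Lᵢ(x) = Π_{j≠i} (x - xⱼ)/(xᵢ - xⱼ)

L_0(-0.5) = (-0.5 - 0)/(-3 - 0) × (-0.5 - 3)/(-3 - 3) × (-0.5 - 6)/(-3 - 6) × (-0.5 - 9)/(-3 - 9) = 0.055588
L_1(-0.5) = (-0.5 - (-3))/(0 - (-3)) × (-0.5 - 3)/(0 - 3) × (-0.5 - 6)/(0 - 6) × (-0.5 - 9)/(0 - 9) = 1.111754
L_2(-0.5) = (-0.5 - (-3))/(3 - (-3)) × (-0.5 - 0)/(3 - 0) × (-0.5 - 6)/(3 - 6) × (-0.5 - 9)/(3 - 9) = -0.238233
L_3(-0.5) = (-0.5 - (-3))/(6 - (-3)) × (-0.5 - 0)/(6 - 0) × (-0.5 - 3)/(6 - 3) × (-0.5 - 9)/(6 - 9) = 0.085520
L_4(-0.5) = (-0.5 - (-3))/(9 - (-3)) × (-0.5 - 0)/(9 - 0) × (-0.5 - 3)/(9 - 3) × (-0.5 - 6)/(9 - 6) = -0.014628

P(-0.5) = 22×L_0(-0.5) + (-11)×L_1(-0.5) + 23×L_2(-0.5) + (-9)×L_3(-0.5) + 8×L_4(-0.5)
P(-0.5) = -17.372428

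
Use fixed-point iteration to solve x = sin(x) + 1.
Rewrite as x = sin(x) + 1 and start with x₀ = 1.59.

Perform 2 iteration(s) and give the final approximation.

Equation: x = sin(x) + 1
Fixed-point form: x = sin(x) + 1
x₀ = 1.59

x_1 = g(1.590000) = 1.999816
x_2 = g(1.999816) = 1.909374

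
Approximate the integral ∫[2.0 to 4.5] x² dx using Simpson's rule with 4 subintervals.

f(x) = x²
a = 2.0, b = 4.5, n = 4
h = (b - a)/n = 0.625000

Simpson's rule: (h/3)[f(x₀) + 4f(x₁) + 2f(x₂) + ... + f(xₙ)]

x_0 = 2.0000, f(x_0) = 4.000000, coefficient = 1
x_1 = 2.6250, f(x_1) = 6.890625, coefficient = 4
x_2 = 3.2500, f(x_2) = 10.562500, coefficient = 2
x_3 = 3.8750, f(x_3) = 15.015625, coefficient = 4
x_4 = 4.5000, f(x_4) = 20.250000, coefficient = 1

I ≈ (0.625000/3) × 133.000000 = 27.708333
Exact value: 27.708333
Error: 0.000000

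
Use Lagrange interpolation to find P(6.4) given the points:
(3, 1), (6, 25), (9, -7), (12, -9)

Lagrange interpolation formula:
P(x) = Σ yᵢ × Lᵢ(x)
where Lᵢ(x) = Π_{j≠i} (x - xⱼ)/(xᵢ - xⱼ)

L_0(6.4) = (6.4 - 6)/(3 - 6) × (6.4 - 9)/(3 - 9) × (6.4 - 12)/(3 - 12) = -0.035951
L_1(6.4) = (6.4 - 3)/(6 - 3) × (6.4 - 9)/(6 - 9) × (6.4 - 12)/(6 - 12) = 0.916741
L_2(6.4) = (6.4 - 3)/(9 - 3) × (6.4 - 6)/(9 - 6) × (6.4 - 12)/(9 - 12) = 0.141037
L_3(6.4) = (6.4 - 3)/(12 - 3) × (6.4 - 6)/(12 - 6) × (6.4 - 9)/(12 - 9) = -0.021827

P(6.4) = 1×L_0(6.4) + 25×L_1(6.4) + (-7)×L_2(6.4) + (-9)×L_3(6.4)
P(6.4) = 22.091753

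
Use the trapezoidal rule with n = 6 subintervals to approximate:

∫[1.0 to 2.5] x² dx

f(x) = x²
a = 1.0, b = 2.5, n = 6
h = (b - a)/n = 0.250000

Trapezoidal rule: (h/2)[f(x₀) + 2f(x₁) + 2f(x₂) + ... + f(xₙ)]

x_0 = 1.0000, f(x_0) = 1.000000, coefficient = 1
x_1 = 1.2500, f(x_1) = 1.562500, coefficient = 2
x_2 = 1.5000, f(x_2) = 2.250000, coefficient = 2
x_3 = 1.7500, f(x_3) = 3.062500, coefficient = 2
x_4 = 2.0000, f(x_4) = 4.000000, coefficient = 2
x_5 = 2.2500, f(x_5) = 5.062500, coefficient = 2
x_6 = 2.5000, f(x_6) = 6.250000, coefficient = 1

I ≈ (0.250000/2) × 39.125000 = 4.890625
Exact value: 4.875000
Error: 0.015625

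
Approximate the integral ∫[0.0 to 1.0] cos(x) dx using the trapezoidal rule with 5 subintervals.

f(x) = cos(x)
a = 0.0, b = 1.0, n = 5
h = (b - a)/n = 0.200000

Trapezoidal rule: (h/2)[f(x₀) + 2f(x₁) + 2f(x₂) + ... + f(xₙ)]

x_0 = 0.0000, f(x_0) = 1.000000, coefficient = 1
x_1 = 0.2000, f(x_1) = 0.980067, coefficient = 2
x_2 = 0.4000, f(x_2) = 0.921061, coefficient = 2
x_3 = 0.6000, f(x_3) = 0.825336, coefficient = 2
x_4 = 0.8000, f(x_4) = 0.696707, coefficient = 2
x_5 = 1.0000, f(x_5) = 0.540302, coefficient = 1

I ≈ (0.200000/2) × 8.386642 = 0.838664
Exact value: 0.841471
Error: 0.002807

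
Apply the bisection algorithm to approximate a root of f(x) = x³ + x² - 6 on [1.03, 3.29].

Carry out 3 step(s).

f(x) = x³ + x² - 6
Initial interval: [1.03, 3.29]

Iteration 1:
  c_1 = (1.030000 + 3.290000)/2 = 2.160000
  f(c_1) = f(2.160000) = 8.743296
  f(a) × f(c) < 0, new interval: [1.030000, 2.160000]
Iteration 2:
  c_2 = (1.030000 + 2.160000)/2 = 1.595000
  f(c_2) = f(1.595000) = 0.601745
  f(a) × f(c) < 0, new interval: [1.030000, 1.595000]
Iteration 3:
  c_3 = (1.030000 + 1.595000)/2 = 1.312500
  f(c_3) = f(1.312500) = -2.016357
  f(a) × f(c) ≥ 0, new interval: [1.312500, 1.595000]

After 3 iteration(s), the approximation is c_3 = 1.312500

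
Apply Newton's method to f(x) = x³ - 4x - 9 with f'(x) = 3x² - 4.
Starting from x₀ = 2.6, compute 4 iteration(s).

f(x) = x³ - 4x - 9
f'(x) = 3x² - 4
x₀ = 2.6

Newton-Raphson formula: x_{n+1} = x_n - f(x_n)/f'(x_n)

Iteration 1:
  f(2.600000) = -1.824000
  f'(2.600000) = 16.280000
  x_1 = 2.600000 - (-1.824000)/16.280000 = 2.712039
Iteration 2:
  f(2.712039) = 0.099318
  f'(2.712039) = 18.065472
  x_2 = 2.712039 - 0.099318/18.065472 = 2.706542
Iteration 3:
  f(2.706542) = 0.000246
  f'(2.706542) = 17.976103
  x_3 = 2.706542 - 0.000246/17.976103 = 2.706528
Iteration 4:
  f(2.706528) = 0.000000
  f'(2.706528) = 17.975881
  x_4 = 2.706528 - 0.000000/17.975881 = 2.706528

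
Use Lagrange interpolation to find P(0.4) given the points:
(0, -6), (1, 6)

Lagrange interpolation formula:
P(x) = Σ yᵢ × Lᵢ(x)
where Lᵢ(x) = Π_{j≠i} (x - xⱼ)/(xᵢ - xⱼ)

L_0(0.4) = (0.4 - 1)/(0 - 1) = 0.600000
L_1(0.4) = (0.4 - 0)/(1 - 0) = 0.400000

P(0.4) = (-6)×L_0(0.4) + 6×L_1(0.4)
P(0.4) = -1.200000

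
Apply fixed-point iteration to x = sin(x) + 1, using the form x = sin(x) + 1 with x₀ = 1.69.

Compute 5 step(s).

Equation: x = sin(x) + 1
Fixed-point form: x = sin(x) + 1
x₀ = 1.69

x_1 = g(1.690000) = 1.992904
x_2 = g(1.992904) = 1.912228
x_3 = g(1.912228) = 1.942276
x_4 = g(1.942276) = 1.931791
x_5 = g(1.931791) = 1.935546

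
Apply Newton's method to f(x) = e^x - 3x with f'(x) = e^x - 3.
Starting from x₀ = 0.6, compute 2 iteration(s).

f(x) = e^x - 3x
f'(x) = e^x - 3
x₀ = 0.6

Newton-Raphson formula: x_{n+1} = x_n - f(x_n)/f'(x_n)

Iteration 1:
  f(0.600000) = 0.022119
  f'(0.600000) = -1.177881
  x_1 = 0.600000 - 0.022119/(-1.177881) = 0.618778
Iteration 2:
  f(0.618778) = 0.000323
  f'(0.618778) = -1.143341
  x_2 = 0.618778 - 0.000323/(-1.143341) = 0.619061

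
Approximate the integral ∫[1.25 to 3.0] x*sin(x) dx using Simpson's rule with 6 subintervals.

f(x) = x*sin(x)
a = 1.25, b = 3.0, n = 6
h = (b - a)/n = 0.291667

Simpson's rule: (h/3)[f(x₀) + 4f(x₁) + 2f(x₂) + ... + f(xₙ)]

x_0 = 1.2500, f(x_0) = 1.186231, coefficient = 1
x_1 = 1.5417, f(x_1) = 1.541013, coefficient = 4
x_2 = 1.8333, f(x_2) = 1.770514, coefficient = 2
x_3 = 2.1250, f(x_3) = 1.806930, coefficient = 4
x_4 = 2.4167, f(x_4) = 1.602443, coefficient = 2
x_5 = 2.7083, f(x_5) = 1.137043, coefficient = 4
x_6 = 3.0000, f(x_6) = 0.423360, coefficient = 1

I ≈ (0.291667/3) × 26.295445 = 2.556502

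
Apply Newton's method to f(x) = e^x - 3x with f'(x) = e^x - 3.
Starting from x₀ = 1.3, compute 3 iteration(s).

f(x) = e^x - 3x
f'(x) = e^x - 3
x₀ = 1.3

Newton-Raphson formula: x_{n+1} = x_n - f(x_n)/f'(x_n)

Iteration 1:
  f(1.300000) = -0.230703
  f'(1.300000) = 0.669297
  x_1 = 1.300000 - (-0.230703)/0.669297 = 1.644695
Iteration 2:
  f(1.644695) = 0.245345
  f'(1.644695) = 2.179431
  x_2 = 1.644695 - 0.245345/2.179431 = 1.532122
Iteration 3:
  f(1.532122) = 0.031621
  f'(1.532122) = 1.627987
  x_3 = 1.532122 - 0.031621/1.627987 = 1.512699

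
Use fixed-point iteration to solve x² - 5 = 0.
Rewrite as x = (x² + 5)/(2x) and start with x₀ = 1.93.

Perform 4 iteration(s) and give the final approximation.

Equation: x² - 5 = 0
Fixed-point form: x = (x² + 5)/(2x)
x₀ = 1.93

x_1 = g(1.930000) = 2.260337
x_2 = g(2.260337) = 2.236198
x_3 = g(2.236198) = 2.236068
x_4 = g(2.236068) = 2.236068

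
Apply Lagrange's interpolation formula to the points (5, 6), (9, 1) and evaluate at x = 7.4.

Lagrange interpolation formula:
P(x) = Σ yᵢ × Lᵢ(x)
where Lᵢ(x) = Π_{j≠i} (x - xⱼ)/(xᵢ - xⱼ)

L_0(7.4) = (7.4 - 9)/(5 - 9) = 0.400000
L_1(7.4) = (7.4 - 5)/(9 - 5) = 0.600000

P(7.4) = 6×L_0(7.4) + 1×L_1(7.4)
P(7.4) = 3.000000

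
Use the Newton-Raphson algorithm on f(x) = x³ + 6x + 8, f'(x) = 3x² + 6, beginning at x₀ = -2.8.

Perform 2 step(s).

f(x) = x³ + 6x + 8
f'(x) = 3x² + 6
x₀ = -2.8

Newton-Raphson formula: x_{n+1} = x_n - f(x_n)/f'(x_n)

Iteration 1:
  f(-2.800000) = -30.752000
  f'(-2.800000) = 29.520000
  x_1 = -2.800000 - (-30.752000)/29.520000 = -1.758266
Iteration 2:
  f(-1.758266) = -7.985268
  f'(-1.758266) = 15.274494
  x_2 = -1.758266 - (-7.985268)/15.274494 = -1.235481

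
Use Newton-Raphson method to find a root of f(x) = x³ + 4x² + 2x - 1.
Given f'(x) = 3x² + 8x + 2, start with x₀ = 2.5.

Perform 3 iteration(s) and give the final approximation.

f(x) = x³ + 4x² + 2x - 1
f'(x) = 3x² + 8x + 2
x₀ = 2.5

Newton-Raphson formula: x_{n+1} = x_n - f(x_n)/f'(x_n)

Iteration 1:
  f(2.500000) = 44.625000
  f'(2.500000) = 40.750000
  x_1 = 2.500000 - 44.625000/40.750000 = 1.404908
Iteration 2:
  f(1.404908) = 12.477842
  f'(1.404908) = 19.160563
  x_2 = 1.404908 - 12.477842/19.160563 = 0.753683
Iteration 3:
  f(0.753683) = 3.207637
  f'(0.753683) = 9.733575
  x_3 = 0.753683 - 3.207637/9.733575 = 0.424139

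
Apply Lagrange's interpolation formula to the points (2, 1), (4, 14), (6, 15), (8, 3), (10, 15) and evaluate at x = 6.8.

Lagrange interpolation formula:
P(x) = Σ yᵢ × Lᵢ(x)
where Lᵢ(x) = Π_{j≠i} (x - xⱼ)/(xᵢ - xⱼ)

L_0(6.8) = (6.8 - 4)/(2 - 4) × (6.8 - 6)/(2 - 6) × (6.8 - 8)/(2 - 8) × (6.8 - 10)/(2 - 10) = 0.022400
L_1(6.8) = (6.8 - 2)/(4 - 2) × (6.8 - 6)/(4 - 6) × (6.8 - 8)/(4 - 8) × (6.8 - 10)/(4 - 10) = -0.153600
L_2(6.8) = (6.8 - 2)/(6 - 2) × (6.8 - 4)/(6 - 4) × (6.8 - 8)/(6 - 8) × (6.8 - 10)/(6 - 10) = 0.806400
L_3(6.8) = (6.8 - 2)/(8 - 2) × (6.8 - 4)/(8 - 4) × (6.8 - 6)/(8 - 6) × (6.8 - 10)/(8 - 10) = 0.358400
L_4(6.8) = (6.8 - 2)/(10 - 2) × (6.8 - 4)/(10 - 4) × (6.8 - 6)/(10 - 6) × (6.8 - 8)/(10 - 8) = -0.033600

P(6.8) = 1×L_0(6.8) + 14×L_1(6.8) + 15×L_2(6.8) + 3×L_3(6.8) + 15×L_4(6.8)
P(6.8) = 10.539200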